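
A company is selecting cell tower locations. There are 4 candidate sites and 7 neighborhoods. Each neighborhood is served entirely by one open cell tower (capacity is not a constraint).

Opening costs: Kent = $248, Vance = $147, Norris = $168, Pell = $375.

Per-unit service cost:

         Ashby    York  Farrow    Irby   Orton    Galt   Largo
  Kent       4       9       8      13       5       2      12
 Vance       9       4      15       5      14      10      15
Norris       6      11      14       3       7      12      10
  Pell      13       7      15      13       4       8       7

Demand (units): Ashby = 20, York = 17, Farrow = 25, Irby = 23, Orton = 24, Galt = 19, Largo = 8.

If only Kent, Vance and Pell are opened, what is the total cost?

Total cost: 1423

Each neighborhood is assigned to its cheapest site among the open ones.
{Kent, Vance, Pell}: Ashby→Kent 4·20=80, York→Vance 4·17=68, Farrow→Kent 8·25=200, Irby→Vance 5·23=115, Orton→Pell 4·24=96, Galt→Kent 2·19=38, Largo→Pell 7·8=56. Service 653; fixed 770; total 1423.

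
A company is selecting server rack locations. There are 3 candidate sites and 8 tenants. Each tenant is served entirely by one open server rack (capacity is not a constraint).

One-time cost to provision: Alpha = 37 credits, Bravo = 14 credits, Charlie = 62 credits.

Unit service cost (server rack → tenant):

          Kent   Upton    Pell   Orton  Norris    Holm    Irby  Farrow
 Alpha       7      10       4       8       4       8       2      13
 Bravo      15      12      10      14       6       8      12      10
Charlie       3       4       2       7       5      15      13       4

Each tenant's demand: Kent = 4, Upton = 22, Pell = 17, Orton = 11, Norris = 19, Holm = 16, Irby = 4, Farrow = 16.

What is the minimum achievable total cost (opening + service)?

Minimum total cost: 586

For any fixed open set, each tenant goes to its cheapest open site; total = fixed + service.
{Alpha, Charlie}: Kent→Charlie 3·4=12, Upton→Charlie 4·22=88, Pell→Charlie 2·17=34, Orton→Charlie 7·11=77, Norris→Alpha 4·19=76, Holm→Alpha 8·16=128, Irby→Alpha 2·4=8, Farrow→Charlie 4·16=64. Service 487; fixed 99; total 586.
{Alpha, Bravo, Charlie}: Kent→Charlie 3·4=12, Upton→Charlie 4·22=88, Pell→Charlie 2·17=34, Orton→Charlie 7·11=77, Norris→Alpha 4·19=76, Holm→Alpha 8·16=128, Irby→Alpha 2·4=8, Farrow→Charlie 4·16=64. Service 487; fixed 113; total 600.
{Bravo, Charlie}: Kent→Charlie 3·4=12, Upton→Charlie 4·22=88, Pell→Charlie 2·17=34, Orton→Charlie 7·11=77, Norris→Charlie 5·19=95, Holm→Bravo 8·16=128, Irby→Bravo 12·4=48, Farrow→Charlie 4·16=64. Service 546; fixed 76; total 622.
{Bravo}: Kent→Bravo 15·4=60, Upton→Bravo 12·22=264, Pell→Bravo 10·17=170, Orton→Bravo 14·11=154, Norris→Bravo 6·19=114, Holm→Bravo 8·16=128, Irby→Bravo 12·4=48, Farrow→Bravo 10·16=160. Service 1098; fixed 14; total 1112.
No other subset beats 586.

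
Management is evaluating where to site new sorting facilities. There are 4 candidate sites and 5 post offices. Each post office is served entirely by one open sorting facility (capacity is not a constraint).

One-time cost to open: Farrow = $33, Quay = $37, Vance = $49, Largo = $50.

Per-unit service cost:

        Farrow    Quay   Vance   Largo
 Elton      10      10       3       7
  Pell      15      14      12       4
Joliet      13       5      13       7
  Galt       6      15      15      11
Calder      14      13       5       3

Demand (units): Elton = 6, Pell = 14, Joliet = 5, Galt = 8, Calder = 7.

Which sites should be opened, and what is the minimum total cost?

Open Farrow and Largo; minimum total cost 285.

For any fixed open set, each post office goes to its cheapest open site; total = fixed + service.
{Farrow, Largo}: Elton→Largo 7·6=42, Pell→Largo 4·14=56, Joliet→Largo 7·5=35, Galt→Farrow 6·8=48, Calder→Largo 3·7=21. Service 202; fixed 83; total 285.
{Largo}: service 242 + fixed 50 = 292
{Farrow, Vance, Largo}: Elton→Vance 3·6=18, Pell→Largo 4·14=56, Joliet→Largo 7·5=35, Galt→Farrow 6·8=48, Calder→Largo 3·7=21. Service 178; fixed 132; total 310.
{Farrow, Quay, Vance, Largo}: Elton→Vance 3·6=18, Pell→Largo 4·14=56, Joliet→Quay 5·5=25, Galt→Farrow 6·8=48, Calder→Largo 3·7=21. Service 168; fixed 169; total 337.
No other subset beats 285.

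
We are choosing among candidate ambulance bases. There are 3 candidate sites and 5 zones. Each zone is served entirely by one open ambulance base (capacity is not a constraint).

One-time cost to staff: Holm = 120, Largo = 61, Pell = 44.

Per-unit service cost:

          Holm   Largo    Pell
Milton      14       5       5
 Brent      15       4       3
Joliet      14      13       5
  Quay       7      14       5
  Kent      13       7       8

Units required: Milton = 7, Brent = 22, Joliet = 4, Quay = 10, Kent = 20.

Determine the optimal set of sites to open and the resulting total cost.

For any fixed open set, each zone goes to its cheapest open site; total = fixed + service.
{Pell}: Milton→Pell 5·7=35, Brent→Pell 3·22=66, Joliet→Pell 5·4=20, Quay→Pell 5·10=50, Kent→Pell 8·20=160. Service 331; fixed 44; total 375.
{Largo, Pell}: service 311 + fixed 105 = 416
{Holm, Pell}: Milton→Pell 5·7=35, Brent→Pell 3·22=66, Joliet→Pell 5·4=20, Quay→Pell 5·10=50, Kent→Pell 8·20=160. Service 331; fixed 164; total 495.
{Holm, Largo, Pell}: service 311 + fixed 225 = 536
No other subset beats 375.

Open Pell only; minimum total cost 375.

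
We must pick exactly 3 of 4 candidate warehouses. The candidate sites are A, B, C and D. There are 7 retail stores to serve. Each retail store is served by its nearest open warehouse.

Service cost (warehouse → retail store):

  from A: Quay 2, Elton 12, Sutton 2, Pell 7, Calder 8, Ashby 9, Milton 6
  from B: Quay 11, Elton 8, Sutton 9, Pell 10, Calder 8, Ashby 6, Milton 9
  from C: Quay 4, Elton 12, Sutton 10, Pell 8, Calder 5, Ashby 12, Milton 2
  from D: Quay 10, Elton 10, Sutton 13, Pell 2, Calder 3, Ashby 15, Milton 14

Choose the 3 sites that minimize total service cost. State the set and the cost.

Choose A, B and D; total service cost 29.

With exactly 3 open, each retail store uses its cheapest among the chosen.
{A, B, D}: Quay→A 2, Elton→B 8, Sutton→A 2, Pell→D 2, Calder→D 3, Ashby→B 6, Milton→A 6. Service cost 29.
{A, C, D}: service cost 30
{A, B, C}: service cost 32
Among all 4 size-3 choices, {A, B, D} is lowest.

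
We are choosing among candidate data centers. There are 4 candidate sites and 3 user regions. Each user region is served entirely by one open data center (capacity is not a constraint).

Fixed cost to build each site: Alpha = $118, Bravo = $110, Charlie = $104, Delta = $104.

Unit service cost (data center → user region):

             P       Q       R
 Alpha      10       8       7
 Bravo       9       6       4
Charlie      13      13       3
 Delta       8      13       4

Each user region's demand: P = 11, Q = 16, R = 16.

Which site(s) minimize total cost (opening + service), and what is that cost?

Open Bravo only; minimum total cost 369.

For any fixed open set, each user region goes to its cheapest open site; total = fixed + service.
{Bravo}: P→Bravo 9·11=99, Q→Bravo 6·16=96, R→Bravo 4·16=64. Service 259; fixed 110; total 369.
{Bravo, Charlie}: service 243 + fixed 214 = 457
{Bravo, Delta}: service 248 + fixed 214 = 462
{Alpha, Bravo, Charlie, Delta}: service 232 + fixed 436 = 668
No other subset beats 369.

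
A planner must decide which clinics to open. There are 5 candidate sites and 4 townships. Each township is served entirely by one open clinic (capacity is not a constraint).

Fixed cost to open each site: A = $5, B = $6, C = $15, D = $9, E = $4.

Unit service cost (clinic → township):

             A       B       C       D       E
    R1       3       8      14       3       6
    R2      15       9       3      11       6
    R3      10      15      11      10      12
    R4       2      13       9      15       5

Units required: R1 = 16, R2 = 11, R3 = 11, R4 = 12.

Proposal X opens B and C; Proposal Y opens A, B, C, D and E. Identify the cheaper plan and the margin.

Proposal Y is cheaper by 157.

Proposal X: {B, C}: R1→B 8·16=128, R2→C 3·11=33, R3→C 11·11=121, R4→C 9·12=108. Service 390; fixed 21; total 411.
Proposal Y: {A, B, C, D, E}: R1→A 3·16=48, R2→C 3·11=33, R3→A 10·11=110, R4→A 2·12=24. Service 215; fixed 39; total 254.
Difference: |411 − 254| = 157.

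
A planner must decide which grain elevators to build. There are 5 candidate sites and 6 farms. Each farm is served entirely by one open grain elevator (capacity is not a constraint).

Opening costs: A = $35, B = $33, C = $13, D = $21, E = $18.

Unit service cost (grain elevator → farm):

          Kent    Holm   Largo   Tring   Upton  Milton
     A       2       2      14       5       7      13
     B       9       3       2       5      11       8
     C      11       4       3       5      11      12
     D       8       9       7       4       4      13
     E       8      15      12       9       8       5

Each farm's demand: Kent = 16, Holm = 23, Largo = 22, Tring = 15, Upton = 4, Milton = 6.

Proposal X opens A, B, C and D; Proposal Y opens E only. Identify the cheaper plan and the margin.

Proposal X is cheaper by 604.

Proposal X: {A, B, C, D}: Kent→A 2·16=32, Holm→A 2·23=46, Largo→B 2·22=44, Tring→D 4·15=60, Upton→D 4·4=16, Milton→B 8·6=48. Service 246; fixed 102; total 348.
Proposal Y: {E}: Kent→E 8·16=128, Holm→E 15·23=345, Largo→E 12·22=264, Tring→E 9·15=135, Upton→E 8·4=32, Milton→E 5·6=30. Service 934; fixed 18; total 952.
Difference: |348 − 952| = 604.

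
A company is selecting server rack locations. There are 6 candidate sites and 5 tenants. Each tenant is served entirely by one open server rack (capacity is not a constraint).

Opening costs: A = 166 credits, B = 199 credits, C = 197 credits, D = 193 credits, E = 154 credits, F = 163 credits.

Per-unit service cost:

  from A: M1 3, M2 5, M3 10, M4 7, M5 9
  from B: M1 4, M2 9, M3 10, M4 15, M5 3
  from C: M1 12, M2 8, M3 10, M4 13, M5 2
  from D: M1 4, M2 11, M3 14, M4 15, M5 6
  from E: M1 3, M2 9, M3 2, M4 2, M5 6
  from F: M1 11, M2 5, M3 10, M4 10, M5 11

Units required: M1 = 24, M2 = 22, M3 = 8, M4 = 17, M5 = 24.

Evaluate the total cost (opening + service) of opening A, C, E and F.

Total cost: 960

Each tenant is assigned to its cheapest site among the open ones.
{A, C, E, F}: M1→A 3·24=72, M2→A 5·22=110, M3→E 2·8=16, M4→E 2·17=34, M5→C 2·24=48. Service 280; fixed 680; total 960.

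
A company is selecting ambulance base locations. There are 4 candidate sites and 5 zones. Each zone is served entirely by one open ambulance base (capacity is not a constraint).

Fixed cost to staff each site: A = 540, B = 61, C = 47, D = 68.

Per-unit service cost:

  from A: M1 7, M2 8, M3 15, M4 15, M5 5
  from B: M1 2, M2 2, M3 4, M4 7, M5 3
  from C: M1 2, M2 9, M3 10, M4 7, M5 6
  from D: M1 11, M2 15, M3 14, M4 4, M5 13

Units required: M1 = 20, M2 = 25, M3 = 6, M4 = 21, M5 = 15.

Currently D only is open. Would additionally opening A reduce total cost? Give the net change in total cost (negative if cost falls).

No — net change +165 (cost rises by 165).

Current service cost with {D}: 958.
Adding A: each zone re-picks its cheapest; new service cost 583, saving 375.
Extra fixed cost: 540. Net change = 540 − 375 = 165.
(Totals: 1026 → 1191.)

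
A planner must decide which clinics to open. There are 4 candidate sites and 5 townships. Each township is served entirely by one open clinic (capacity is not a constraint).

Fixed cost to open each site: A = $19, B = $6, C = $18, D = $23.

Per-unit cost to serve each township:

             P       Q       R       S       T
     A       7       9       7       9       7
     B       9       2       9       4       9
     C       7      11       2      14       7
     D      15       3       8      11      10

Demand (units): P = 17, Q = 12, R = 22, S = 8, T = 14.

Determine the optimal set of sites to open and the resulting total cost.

Open B and C; minimum total cost 341.

For any fixed open set, each township goes to its cheapest open site; total = fixed + service.
{B, C}: P→C 7·17=119, Q→B 2·12=24, R→C 2·22=44, S→B 4·8=32, T→C 7·14=98. Service 317; fixed 24; total 341.
{A, B, C}: service 317 + fixed 43 = 360
{B, C, D}: P→C 7·17=119, Q→B 2·12=24, R→C 2·22=44, S→B 4·8=32, T→C 7·14=98. Service 317; fixed 47; total 364.
{A, B, C, D}: service 317 + fixed 66 = 383
No other subset beats 341.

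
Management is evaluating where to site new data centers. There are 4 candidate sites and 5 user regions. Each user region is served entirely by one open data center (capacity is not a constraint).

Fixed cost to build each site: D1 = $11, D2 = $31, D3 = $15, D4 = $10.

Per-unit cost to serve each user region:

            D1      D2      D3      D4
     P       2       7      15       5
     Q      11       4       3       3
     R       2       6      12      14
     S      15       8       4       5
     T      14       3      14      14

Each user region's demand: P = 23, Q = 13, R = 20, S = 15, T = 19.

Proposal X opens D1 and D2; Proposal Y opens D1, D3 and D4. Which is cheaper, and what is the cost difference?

Proposal X: {D1, D2}: P→D1 2·23=46, Q→D2 4·13=52, R→D1 2·20=40, S→D2 8·15=120, T→D2 3·19=57. Service 315; fixed 42; total 357.
Proposal Y: {D1, D3, D4}: P→D1 2·23=46, Q→D3 3·13=39, R→D1 2·20=40, S→D3 4·15=60, T→D1 14·19=266. Service 451; fixed 36; total 487.
Difference: |357 − 487| = 130.

Proposal X is cheaper by 130.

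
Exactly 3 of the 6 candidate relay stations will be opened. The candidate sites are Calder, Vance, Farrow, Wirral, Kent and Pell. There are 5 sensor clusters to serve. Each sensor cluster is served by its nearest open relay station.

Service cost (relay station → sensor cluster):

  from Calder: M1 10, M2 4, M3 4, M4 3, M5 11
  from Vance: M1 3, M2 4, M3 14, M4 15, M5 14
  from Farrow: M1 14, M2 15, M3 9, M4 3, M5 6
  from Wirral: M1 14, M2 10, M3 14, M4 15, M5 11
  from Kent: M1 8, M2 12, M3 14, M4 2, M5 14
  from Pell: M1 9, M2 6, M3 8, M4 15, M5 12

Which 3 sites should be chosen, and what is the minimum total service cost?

Choose Calder, Vance and Farrow; total service cost 20.

With exactly 3 open, each sensor cluster uses its cheapest among the chosen.
{Calder, Vance, Farrow}: M1→Vance 3, M2→Calder 4, M3→Calder 4, M4→Calder 3, M5→Farrow 6. Service cost 20.
{Calder, Vance, Kent}: service cost 24
{Calder, Farrow, Kent}: service cost 24
Among all 20 size-3 choices, {Calder, Vance, Farrow} is lowest.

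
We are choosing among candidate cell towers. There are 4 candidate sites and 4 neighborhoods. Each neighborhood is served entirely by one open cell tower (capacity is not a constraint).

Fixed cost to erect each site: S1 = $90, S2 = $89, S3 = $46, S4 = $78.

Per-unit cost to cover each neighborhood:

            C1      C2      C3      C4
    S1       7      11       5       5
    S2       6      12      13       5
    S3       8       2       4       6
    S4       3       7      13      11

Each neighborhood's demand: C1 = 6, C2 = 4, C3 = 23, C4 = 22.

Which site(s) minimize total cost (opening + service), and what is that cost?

For any fixed open set, each neighborhood goes to its cheapest open site; total = fixed + service.
{S3}: C1→S3 8·6=48, C2→S3 2·4=8, C3→S3 4·23=92, C4→S3 6·22=132. Service 280; fixed 46; total 326.
{S3, S4}: service 250 + fixed 124 = 374
{S2, S3}: service 246 + fixed 135 = 381
{S1, S2, S3, S4}: C1→S4 3·6=18, C2→S3 2·4=8, C3→S3 4·23=92, C4→S1 5·22=110. Service 228; fixed 303; total 531.
No other subset beats 326.

Open S3 only; minimum total cost 326.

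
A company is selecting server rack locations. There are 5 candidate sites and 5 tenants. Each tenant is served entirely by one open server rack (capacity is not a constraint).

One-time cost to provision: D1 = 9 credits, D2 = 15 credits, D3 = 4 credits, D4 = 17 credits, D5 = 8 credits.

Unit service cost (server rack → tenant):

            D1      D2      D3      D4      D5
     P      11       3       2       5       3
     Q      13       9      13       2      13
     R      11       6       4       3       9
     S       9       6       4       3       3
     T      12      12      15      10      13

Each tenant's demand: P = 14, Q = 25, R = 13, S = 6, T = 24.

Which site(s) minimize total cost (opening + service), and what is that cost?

For any fixed open set, each tenant goes to its cheapest open site; total = fixed + service.
{D3, D4}: P→D3 2·14=28, Q→D4 2·25=50, R→D4 3·13=39, S→D4 3·6=18, T→D4 10·24=240. Service 375; fixed 21; total 396.
{D3, D4, D5}: service 375 + fixed 29 = 404
{D1, D3, D4}: service 375 + fixed 30 = 405
{D1, D2, D3, D4, D5}: service 375 + fixed 53 = 428
No other subset beats 396.

Open D3 and D4; minimum total cost 396.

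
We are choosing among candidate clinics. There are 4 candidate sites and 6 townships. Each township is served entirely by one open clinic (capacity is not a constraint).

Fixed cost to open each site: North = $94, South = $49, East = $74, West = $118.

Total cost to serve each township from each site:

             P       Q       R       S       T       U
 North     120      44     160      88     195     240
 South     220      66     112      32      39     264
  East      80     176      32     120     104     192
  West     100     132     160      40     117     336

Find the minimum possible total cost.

For any fixed open set, each township goes to its cheapest open site; total = fixed + service.
{South, East}: P→East 80, Q→South 66, R→East 32, S→South 32, T→South 39, U→East 192. Service 441; fixed 123; total 564.
{North, South, East}: service 419 + fixed 217 = 636
{South, East, West}: P→East 80, Q→South 66, R→East 32, S→South 32, T→South 39, U→East 192. Service 441; fixed 241; total 682.
{North, South, East, West}: service 419 + fixed 335 = 754
(All 15 nonempty subsets were checked; South and East is lowest.)

Minimum total cost: 564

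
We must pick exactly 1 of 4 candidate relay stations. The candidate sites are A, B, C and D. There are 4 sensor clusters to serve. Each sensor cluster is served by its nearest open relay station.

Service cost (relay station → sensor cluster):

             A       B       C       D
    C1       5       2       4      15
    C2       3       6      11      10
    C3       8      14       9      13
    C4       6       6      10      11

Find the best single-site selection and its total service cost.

With exactly 1 open, each sensor cluster uses its cheapest among the chosen.
{A}: C1→A 5, C2→A 3, C3→A 8, C4→A 6. Service cost 22.
{B}: service cost 28
{C}: service cost 34
Among all 4 size-1 choices, {A} is lowest.

Choose A only; total service cost 22.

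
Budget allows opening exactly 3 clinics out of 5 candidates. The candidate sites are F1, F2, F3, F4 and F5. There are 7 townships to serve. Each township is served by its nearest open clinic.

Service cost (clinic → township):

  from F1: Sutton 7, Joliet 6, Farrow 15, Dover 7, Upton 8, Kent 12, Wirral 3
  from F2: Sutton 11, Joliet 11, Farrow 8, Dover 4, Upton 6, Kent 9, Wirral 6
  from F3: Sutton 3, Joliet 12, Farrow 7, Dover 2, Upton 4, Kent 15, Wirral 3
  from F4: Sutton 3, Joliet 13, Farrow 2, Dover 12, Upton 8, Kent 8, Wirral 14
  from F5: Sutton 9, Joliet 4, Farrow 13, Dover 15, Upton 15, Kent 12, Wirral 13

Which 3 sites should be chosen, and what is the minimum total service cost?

With exactly 3 open, each township uses its cheapest among the chosen.
{F3, F4, F5}: Sutton→F3 3, Joliet→F5 4, Farrow→F4 2, Dover→F3 2, Upton→F3 4, Kent→F4 8, Wirral→F3 3. Service cost 26.
{F1, F3, F4}: service cost 28
{F1, F2, F4}: service cost 32
Among all 10 size-3 choices, {F3, F4, F5} is lowest.

Choose F3, F4 and F5; total service cost 26.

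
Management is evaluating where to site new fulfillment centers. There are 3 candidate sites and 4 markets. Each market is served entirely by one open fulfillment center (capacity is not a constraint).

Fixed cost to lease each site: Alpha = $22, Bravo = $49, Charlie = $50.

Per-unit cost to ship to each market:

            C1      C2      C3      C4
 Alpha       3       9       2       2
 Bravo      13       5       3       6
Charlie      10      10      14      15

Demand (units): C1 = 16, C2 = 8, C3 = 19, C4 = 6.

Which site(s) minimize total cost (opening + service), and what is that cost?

For any fixed open set, each market goes to its cheapest open site; total = fixed + service.
{Alpha}: C1→Alpha 3·16=48, C2→Alpha 9·8=72, C3→Alpha 2·19=38, C4→Alpha 2·6=12. Service 170; fixed 22; total 192.
{Alpha, Bravo}: C1→Alpha 3·16=48, C2→Bravo 5·8=40, C3→Alpha 2·19=38, C4→Alpha 2·6=12. Service 138; fixed 71; total 209.
{Alpha, Charlie}: service 170 + fixed 72 = 242
{Alpha, Bravo, Charlie}: C1→Alpha 3·16=48, C2→Bravo 5·8=40, C3→Alpha 2·19=38, C4→Alpha 2·6=12. Service 138; fixed 121; total 259.
No other subset beats 192.

Open Alpha only; minimum total cost 192.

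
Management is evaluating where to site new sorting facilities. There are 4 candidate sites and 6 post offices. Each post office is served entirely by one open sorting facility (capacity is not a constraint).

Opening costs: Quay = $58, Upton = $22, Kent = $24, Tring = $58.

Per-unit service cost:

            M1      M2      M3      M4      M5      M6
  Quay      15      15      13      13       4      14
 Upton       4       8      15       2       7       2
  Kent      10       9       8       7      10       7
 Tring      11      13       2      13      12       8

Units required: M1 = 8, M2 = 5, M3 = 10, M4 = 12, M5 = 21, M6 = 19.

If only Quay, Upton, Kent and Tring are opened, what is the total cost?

Total cost: 400

Each post office is assigned to its cheapest site among the open ones.
{Quay, Upton, Kent, Tring}: M1→Upton 4·8=32, M2→Upton 8·5=40, M3→Tring 2·10=20, M4→Upton 2·12=24, M5→Quay 4·21=84, M6→Upton 2·19=38. Service 238; fixed 162; total 400.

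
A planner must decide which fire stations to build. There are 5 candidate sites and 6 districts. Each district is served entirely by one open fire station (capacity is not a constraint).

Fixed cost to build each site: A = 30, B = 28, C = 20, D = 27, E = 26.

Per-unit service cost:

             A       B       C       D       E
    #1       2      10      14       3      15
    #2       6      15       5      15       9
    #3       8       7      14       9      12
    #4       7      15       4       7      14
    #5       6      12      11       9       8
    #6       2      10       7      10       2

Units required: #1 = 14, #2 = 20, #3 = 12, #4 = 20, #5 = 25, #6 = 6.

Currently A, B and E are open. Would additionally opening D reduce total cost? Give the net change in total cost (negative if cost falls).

Current service cost with {A, B, E}: 534.
Adding D: each district re-picks its cheapest; new service cost 534, saving 0.
Extra fixed cost: 27. Net change = 27 − 0 = 27.
(Totals: 618 → 645.)

No — net change +27 (cost rises by 27).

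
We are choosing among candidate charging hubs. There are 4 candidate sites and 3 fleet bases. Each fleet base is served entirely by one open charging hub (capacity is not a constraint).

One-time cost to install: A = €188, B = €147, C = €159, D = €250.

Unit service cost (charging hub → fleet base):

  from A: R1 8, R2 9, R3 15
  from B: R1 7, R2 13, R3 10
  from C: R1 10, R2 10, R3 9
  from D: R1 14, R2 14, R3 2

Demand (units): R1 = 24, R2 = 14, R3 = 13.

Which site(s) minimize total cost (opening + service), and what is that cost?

Open B only; minimum total cost 627.

For any fixed open set, each fleet base goes to its cheapest open site; total = fixed + service.
{B}: R1→B 7·24=168, R2→B 13·14=182, R3→B 10·13=130. Service 480; fixed 147; total 627.
{C}: service 497 + fixed 159 = 656
{A}: R1→A 8·24=192, R2→A 9·14=126, R3→A 15·13=195. Service 513; fixed 188; total 701.
{A, B, C, D}: R1→B 7·24=168, R2→A 9·14=126, R3→D 2·13=26. Service 320; fixed 744; total 1064.
No other subset beats 627.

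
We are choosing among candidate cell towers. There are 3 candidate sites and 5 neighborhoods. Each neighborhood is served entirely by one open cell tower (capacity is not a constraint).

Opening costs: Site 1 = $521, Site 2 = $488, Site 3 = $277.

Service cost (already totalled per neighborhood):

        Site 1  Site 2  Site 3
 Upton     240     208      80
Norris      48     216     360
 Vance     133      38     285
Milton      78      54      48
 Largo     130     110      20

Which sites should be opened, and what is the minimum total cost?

For any fixed open set, each neighborhood goes to its cheapest open site; total = fixed + service.
{Site 3}: Upton→Site 3 80, Norris→Site 3 360, Vance→Site 3 285, Milton→Site 3 48, Largo→Site 3 20. Service 793; fixed 277; total 1070.
{Site 2}: service 626 + fixed 488 = 1114
{Site 1, Site 3}: Upton→Site 3 80, Norris→Site 1 48, Vance→Site 1 133, Milton→Site 3 48, Largo→Site 3 20. Service 329; fixed 798; total 1127.
{Site 1, Site 2, Site 3}: service 234 + fixed 1286 = 1520
(All 7 nonempty subsets were checked; Site 3 only is lowest.)

Open Site 3 only; minimum total cost 1070.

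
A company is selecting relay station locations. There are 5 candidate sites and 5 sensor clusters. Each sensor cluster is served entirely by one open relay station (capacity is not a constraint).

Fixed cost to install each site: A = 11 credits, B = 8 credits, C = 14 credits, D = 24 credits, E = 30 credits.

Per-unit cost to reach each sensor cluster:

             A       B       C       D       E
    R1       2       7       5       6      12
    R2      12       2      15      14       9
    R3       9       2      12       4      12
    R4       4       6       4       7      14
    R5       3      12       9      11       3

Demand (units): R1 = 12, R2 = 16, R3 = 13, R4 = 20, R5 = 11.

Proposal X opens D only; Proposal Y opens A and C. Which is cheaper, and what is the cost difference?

Proposal Y is cheaper by 162.

Proposal X: {D}: R1→D 6·12=72, R2→D 14·16=224, R3→D 4·13=52, R4→D 7·20=140, R5→D 11·11=121. Service 609; fixed 24; total 633.
Proposal Y: {A, C}: R1→A 2·12=24, R2→A 12·16=192, R3→A 9·13=117, R4→A 4·20=80, R5→A 3·11=33. Service 446; fixed 25; total 471.
Difference: |633 − 471| = 162.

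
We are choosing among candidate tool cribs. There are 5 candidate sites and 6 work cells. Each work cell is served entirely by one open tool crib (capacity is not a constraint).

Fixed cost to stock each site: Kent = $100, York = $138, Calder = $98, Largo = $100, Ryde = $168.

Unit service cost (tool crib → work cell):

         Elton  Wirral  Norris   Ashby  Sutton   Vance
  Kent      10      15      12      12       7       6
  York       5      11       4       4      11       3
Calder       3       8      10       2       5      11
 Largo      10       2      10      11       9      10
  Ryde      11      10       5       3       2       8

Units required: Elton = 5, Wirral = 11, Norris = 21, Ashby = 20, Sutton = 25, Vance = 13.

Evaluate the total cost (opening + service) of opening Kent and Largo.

Total cost: 955

Each work cell is assigned to its cheapest site among the open ones.
{Kent, Largo}: Elton→Kent 10·5=50, Wirral→Largo 2·11=22, Norris→Largo 10·21=210, Ashby→Largo 11·20=220, Sutton→Kent 7·25=175, Vance→Kent 6·13=78. Service 755; fixed 200; total 955.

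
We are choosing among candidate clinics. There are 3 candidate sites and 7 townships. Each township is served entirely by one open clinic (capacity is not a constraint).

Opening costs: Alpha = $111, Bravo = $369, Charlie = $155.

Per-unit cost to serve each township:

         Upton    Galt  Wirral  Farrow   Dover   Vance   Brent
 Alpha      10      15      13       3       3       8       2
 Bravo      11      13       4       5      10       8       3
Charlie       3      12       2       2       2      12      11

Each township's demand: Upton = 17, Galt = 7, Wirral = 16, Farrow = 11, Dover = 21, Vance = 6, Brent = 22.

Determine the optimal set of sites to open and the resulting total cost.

For any fixed open set, each township goes to its cheapest open site; total = fixed + service.
{Alpha, Charlie}: Upton→Charlie 3·17=51, Galt→Charlie 12·7=84, Wirral→Charlie 2·16=32, Farrow→Charlie 2·11=22, Dover→Charlie 2·21=42, Vance→Alpha 8·6=48, Brent→Alpha 2·22=44. Service 323; fixed 266; total 589.
{Charlie}: service 545 + fixed 155 = 700
{Alpha}: Upton→Alpha 10·17=170, Galt→Alpha 15·7=105, Wirral→Alpha 13·16=208, Farrow→Alpha 3·11=33, Dover→Alpha 3·21=63, Vance→Alpha 8·6=48, Brent→Alpha 2·22=44. Service 671; fixed 111; total 782.
{Alpha, Bravo, Charlie}: Upton→Charlie 3·17=51, Galt→Charlie 12·7=84, Wirral→Charlie 2·16=32, Farrow→Charlie 2·11=22, Dover→Charlie 2·21=42, Vance→Alpha 8·6=48, Brent→Alpha 2·22=44. Service 323; fixed 635; total 958.
No other subset beats 589.

Open Alpha and Charlie; minimum total cost 589.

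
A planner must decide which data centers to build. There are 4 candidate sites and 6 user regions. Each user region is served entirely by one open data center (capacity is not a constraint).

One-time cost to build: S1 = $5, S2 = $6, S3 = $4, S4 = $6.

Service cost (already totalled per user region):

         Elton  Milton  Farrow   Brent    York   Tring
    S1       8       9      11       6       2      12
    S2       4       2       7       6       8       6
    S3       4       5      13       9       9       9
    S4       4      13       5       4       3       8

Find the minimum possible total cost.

Minimum total cost: 36

For any fixed open set, each user region goes to its cheapest open site; total = fixed + service.
{S2, S4}: Elton→S2 4, Milton→S2 2, Farrow→S4 5, Brent→S4 4, York→S4 3, Tring→S2 6. Service 24; fixed 12; total 36.
{S1, S2}: service 27 + fixed 11 = 38
{S2}: Elton→S2 4, Milton→S2 2, Farrow→S2 7, Brent→S2 6, York→S2 8, Tring→S2 6. Service 33; fixed 6; total 39.
{S1, S2, S3, S4}: service 23 + fixed 21 = 44
No other subset beats 36.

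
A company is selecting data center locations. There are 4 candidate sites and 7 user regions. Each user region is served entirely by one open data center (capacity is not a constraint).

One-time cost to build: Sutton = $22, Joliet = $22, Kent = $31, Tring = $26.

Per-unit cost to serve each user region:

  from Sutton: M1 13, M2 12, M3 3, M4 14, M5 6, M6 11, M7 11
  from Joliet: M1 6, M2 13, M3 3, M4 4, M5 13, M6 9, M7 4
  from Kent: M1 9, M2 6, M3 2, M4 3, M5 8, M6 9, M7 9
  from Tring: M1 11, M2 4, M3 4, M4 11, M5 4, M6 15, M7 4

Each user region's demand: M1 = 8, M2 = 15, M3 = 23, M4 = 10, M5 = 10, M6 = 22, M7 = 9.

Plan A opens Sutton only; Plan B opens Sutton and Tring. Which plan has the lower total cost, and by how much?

Plan B is cheaper by 223.

Plan A: {Sutton}: M1→Sutton 13·8=104, M2→Sutton 12·15=180, M3→Sutton 3·23=69, M4→Sutton 14·10=140, M5→Sutton 6·10=60, M6→Sutton 11·22=242, M7→Sutton 11·9=99. Service 894; fixed 22; total 916.
Plan B: {Sutton, Tring}: M1→Tring 11·8=88, M2→Tring 4·15=60, M3→Sutton 3·23=69, M4→Tring 11·10=110, M5→Tring 4·10=40, M6→Sutton 11·22=242, M7→Tring 4·9=36. Service 645; fixed 48; total 693.
Difference: |916 − 693| = 223.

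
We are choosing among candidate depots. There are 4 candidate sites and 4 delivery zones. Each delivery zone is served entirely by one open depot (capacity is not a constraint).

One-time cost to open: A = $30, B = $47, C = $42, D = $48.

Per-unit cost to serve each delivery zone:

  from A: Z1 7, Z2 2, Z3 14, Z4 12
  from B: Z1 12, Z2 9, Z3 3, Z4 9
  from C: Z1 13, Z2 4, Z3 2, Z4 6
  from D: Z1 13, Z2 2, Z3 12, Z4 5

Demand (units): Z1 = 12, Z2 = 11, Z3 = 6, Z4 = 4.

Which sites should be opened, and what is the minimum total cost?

For any fixed open set, each delivery zone goes to its cheapest open site; total = fixed + service.
{A, C}: Z1→A 7·12=84, Z2→A 2·11=22, Z3→C 2·6=12, Z4→C 6·4=24. Service 142; fixed 72; total 214.
{A, B}: Z1→A 7·12=84, Z2→A 2·11=22, Z3→B 3·6=18, Z4→B 9·4=36. Service 160; fixed 77; total 237.
{A, C, D}: service 138 + fixed 120 = 258
{A, B, C, D}: service 138 + fixed 167 = 305
(All 15 nonempty subsets were checked; A and C is lowest.)

Open A and C; minimum total cost 214.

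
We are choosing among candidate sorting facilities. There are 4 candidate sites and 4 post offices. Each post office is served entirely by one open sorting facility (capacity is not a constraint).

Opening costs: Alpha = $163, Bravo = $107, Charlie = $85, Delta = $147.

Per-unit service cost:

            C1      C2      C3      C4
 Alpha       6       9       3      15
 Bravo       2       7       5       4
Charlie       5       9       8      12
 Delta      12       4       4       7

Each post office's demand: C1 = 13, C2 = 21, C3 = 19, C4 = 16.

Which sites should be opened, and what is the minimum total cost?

Open Bravo only; minimum total cost 439.

For any fixed open set, each post office goes to its cheapest open site; total = fixed + service.
{Bravo}: C1→Bravo 2·13=26, C2→Bravo 7·21=147, C3→Bravo 5·19=95, C4→Bravo 4·16=64. Service 332; fixed 107; total 439.
{Bravo, Delta}: service 250 + fixed 254 = 504
{Bravo, Charlie}: service 332 + fixed 192 = 524
{Alpha, Bravo, Charlie, Delta}: service 231 + fixed 502 = 733
(All 15 nonempty subsets were checked; Bravo only is lowest.)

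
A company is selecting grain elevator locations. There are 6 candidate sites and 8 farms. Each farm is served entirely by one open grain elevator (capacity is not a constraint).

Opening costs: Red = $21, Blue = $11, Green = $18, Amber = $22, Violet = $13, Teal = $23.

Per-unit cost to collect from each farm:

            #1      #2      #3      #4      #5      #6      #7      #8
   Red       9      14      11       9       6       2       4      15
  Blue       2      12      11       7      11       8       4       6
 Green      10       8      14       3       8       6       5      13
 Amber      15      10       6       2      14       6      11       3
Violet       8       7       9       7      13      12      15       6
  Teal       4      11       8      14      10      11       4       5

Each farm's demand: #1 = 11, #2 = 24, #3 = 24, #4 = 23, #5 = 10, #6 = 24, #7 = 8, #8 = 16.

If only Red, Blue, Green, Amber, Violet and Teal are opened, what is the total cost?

Each farm is assigned to its cheapest site among the open ones.
{Red, Blue, Green, Amber, Violet, Teal}: #1→Blue 2·11=22, #2→Violet 7·24=168, #3→Amber 6·24=144, #4→Amber 2·23=46, #5→Red 6·10=60, #6→Red 2·24=48, #7→Red 4·8=32, #8→Amber 3·16=48. Service 568; fixed 108; total 676.

Total cost: 676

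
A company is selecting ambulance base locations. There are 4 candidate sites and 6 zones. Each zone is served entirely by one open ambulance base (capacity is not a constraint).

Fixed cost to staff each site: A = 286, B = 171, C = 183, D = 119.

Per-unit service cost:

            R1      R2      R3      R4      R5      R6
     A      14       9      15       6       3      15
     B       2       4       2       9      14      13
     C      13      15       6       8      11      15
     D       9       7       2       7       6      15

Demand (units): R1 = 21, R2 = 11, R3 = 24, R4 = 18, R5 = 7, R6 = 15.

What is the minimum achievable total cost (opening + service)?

For any fixed open set, each zone goes to its cheapest open site; total = fixed + service.
{B}: R1→B 2·21=42, R2→B 4·11=44, R3→B 2·24=48, R4→B 9·18=162, R5→B 14·7=98, R6→B 13·15=195. Service 589; fixed 171; total 760.
{B, D}: service 497 + fixed 290 = 787
{D}: service 707 + fixed 119 = 826
{A, B, C, D}: service 458 + fixed 759 = 1217
No other subset beats 760.

Minimum total cost: 760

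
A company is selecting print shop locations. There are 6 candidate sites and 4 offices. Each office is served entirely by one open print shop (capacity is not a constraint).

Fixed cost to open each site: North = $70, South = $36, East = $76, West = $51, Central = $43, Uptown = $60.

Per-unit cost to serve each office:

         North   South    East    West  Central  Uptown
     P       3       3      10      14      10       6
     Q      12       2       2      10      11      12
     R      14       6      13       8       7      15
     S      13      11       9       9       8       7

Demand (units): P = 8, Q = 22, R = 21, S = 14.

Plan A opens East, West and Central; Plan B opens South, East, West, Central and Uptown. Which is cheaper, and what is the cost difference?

Plan A is cheaper by 5.

Plan A: {East, West, Central}: P→East 10·8=80, Q→East 2·22=44, R→Central 7·21=147, S→Central 8·14=112. Service 383; fixed 170; total 553.
Plan B: {South, East, West, Central, Uptown}: P→South 3·8=24, Q→South 2·22=44, R→South 6·21=126, S→Uptown 7·14=98. Service 292; fixed 266; total 558.
Difference: |553 − 558| = 5.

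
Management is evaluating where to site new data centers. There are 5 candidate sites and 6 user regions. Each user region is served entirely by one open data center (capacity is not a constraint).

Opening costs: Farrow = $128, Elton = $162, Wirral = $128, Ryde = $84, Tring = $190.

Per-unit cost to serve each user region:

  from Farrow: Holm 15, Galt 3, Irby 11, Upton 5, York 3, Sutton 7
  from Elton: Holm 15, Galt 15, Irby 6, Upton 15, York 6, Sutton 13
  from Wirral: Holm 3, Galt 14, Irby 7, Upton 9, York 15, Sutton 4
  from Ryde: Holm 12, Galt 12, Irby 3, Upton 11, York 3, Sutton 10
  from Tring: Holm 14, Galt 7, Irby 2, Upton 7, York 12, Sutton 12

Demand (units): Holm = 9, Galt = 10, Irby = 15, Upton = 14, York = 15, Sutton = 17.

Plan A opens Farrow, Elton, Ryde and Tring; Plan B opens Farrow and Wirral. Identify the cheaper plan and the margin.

Plan A: {Farrow, Elton, Ryde, Tring}: Holm→Ryde 12·9=108, Galt→Farrow 3·10=30, Irby→Tring 2·15=30, Upton→Farrow 5·14=70, York→Farrow 3·15=45, Sutton→Farrow 7·17=119. Service 402; fixed 564; total 966.
Plan B: {Farrow, Wirral}: Holm→Wirral 3·9=27, Galt→Farrow 3·10=30, Irby→Wirral 7·15=105, Upton→Farrow 5·14=70, York→Farrow 3·15=45, Sutton→Wirral 4·17=68. Service 345; fixed 256; total 601.
Difference: |966 − 601| = 365.

Plan B is cheaper by 365.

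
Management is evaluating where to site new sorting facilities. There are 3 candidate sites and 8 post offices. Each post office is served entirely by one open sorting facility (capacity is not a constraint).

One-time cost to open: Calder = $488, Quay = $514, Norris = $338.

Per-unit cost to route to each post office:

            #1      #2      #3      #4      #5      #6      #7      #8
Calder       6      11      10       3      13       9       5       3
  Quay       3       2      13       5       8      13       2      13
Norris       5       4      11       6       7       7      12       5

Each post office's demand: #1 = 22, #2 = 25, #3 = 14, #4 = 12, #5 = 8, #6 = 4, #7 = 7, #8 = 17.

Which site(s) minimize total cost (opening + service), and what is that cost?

For any fixed open set, each post office goes to its cheapest open site; total = fixed + service.
{Norris}: #1→Norris 5·22=110, #2→Norris 4·25=100, #3→Norris 11·14=154, #4→Norris 6·12=72, #5→Norris 7·8=56, #6→Norris 7·4=28, #7→Norris 12·7=84, #8→Norris 5·17=85. Service 689; fixed 338; total 1027.
{Quay}: service 709 + fixed 514 = 1223
{Calder}: #1→Calder 6·22=132, #2→Calder 11·25=275, #3→Calder 10·14=140, #4→Calder 3·12=36, #5→Calder 13·8=104, #6→Calder 9·4=36, #7→Calder 5·7=35, #8→Calder 3·17=51. Service 809; fixed 488; total 1297.
{Calder, Quay, Norris}: service 441 + fixed 1340 = 1781
No other subset beats 1027.

Open Norris only; minimum total cost 1027.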